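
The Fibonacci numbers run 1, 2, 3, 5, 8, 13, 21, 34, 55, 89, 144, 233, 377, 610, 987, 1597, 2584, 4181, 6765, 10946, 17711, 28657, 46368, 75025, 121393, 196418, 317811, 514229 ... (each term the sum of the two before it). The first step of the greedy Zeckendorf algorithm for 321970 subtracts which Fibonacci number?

317811 ≤ 321970 < 514229, so the largest Fibonacci number not exceeding 321970 is 317811.

317811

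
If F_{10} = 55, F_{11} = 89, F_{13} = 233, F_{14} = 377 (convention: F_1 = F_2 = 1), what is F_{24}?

46368

By the addition formula F_{m+n} = F_m F_{n+1} + F_{m−1} F_n with m=11, n=13: F_{24} = 89·377 + 55·233 = 33553 + 12815 = 46368.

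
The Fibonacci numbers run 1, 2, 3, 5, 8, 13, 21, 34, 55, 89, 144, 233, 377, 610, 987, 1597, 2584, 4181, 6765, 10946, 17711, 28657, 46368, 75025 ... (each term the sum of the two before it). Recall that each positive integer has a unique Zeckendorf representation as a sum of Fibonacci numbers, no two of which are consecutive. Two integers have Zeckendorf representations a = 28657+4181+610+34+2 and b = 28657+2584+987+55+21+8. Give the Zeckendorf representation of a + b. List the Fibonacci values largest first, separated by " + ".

The two numbers are 33484 and 32312, so their sum is 65796.
Repeatedly subtract the largest Fibonacci number that fits:
largest Fibonacci ≤ 65796 is 46368; 65796 − 46368 = 19428
largest Fibonacci ≤ 19428 is 17711; 19428 − 17711 = 1717
largest Fibonacci ≤ 1717 is 1597; 1717 − 1597 = 120
largest Fibonacci ≤ 120 is 89; 120 − 89 = 31
largest Fibonacci ≤ 31 is 21; 31 − 21 = 10
largest Fibonacci ≤ 10 is 8; 10 − 8 = 2
largest Fibonacci ≤ 2 is 2; 2 − 2 = 0

46368 + 17711 + 1597 + 89 + 21 + 8 + 2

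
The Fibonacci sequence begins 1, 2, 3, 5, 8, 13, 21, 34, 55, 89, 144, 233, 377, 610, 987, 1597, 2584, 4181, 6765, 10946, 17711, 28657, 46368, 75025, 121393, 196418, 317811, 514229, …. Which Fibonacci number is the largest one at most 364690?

317811

317811 ≤ 364690 < 514229, so the largest Fibonacci number not exceeding 364690 is 317811.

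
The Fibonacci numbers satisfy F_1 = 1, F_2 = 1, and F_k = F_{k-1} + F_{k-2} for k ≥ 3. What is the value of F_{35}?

Iterating the recurrence up to F_{27} = 196418 and F_{26} = 121393:
F_{28} = F_{27} + F_{26} = 196418 + 121393 = 317811
F_{29} = F_{28} + F_{27} = 317811 + 196418 = 514229
F_{30} = F_{29} + F_{28} = 514229 + 317811 = 832040
F_{31} = F_{30} + F_{29} = 832040 + 514229 = 1346269
F_{32} = F_{31} + F_{30} = 1346269 + 832040 = 2178309
F_{33} = F_{32} + F_{31} = 2178309 + 1346269 = 3524578
F_{34} = F_{33} + F_{32} = 3524578 + 2178309 = 5702887
F_{35} = F_{34} + F_{33} = 5702887 + 3524578 = 9227465

9227465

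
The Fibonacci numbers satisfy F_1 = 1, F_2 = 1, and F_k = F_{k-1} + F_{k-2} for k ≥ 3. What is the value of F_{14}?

Iterating the recurrence up to F_{9} = 34 and F_{8} = 21:
F_{10} = F_{9} + F_{8} = 34 + 21 = 55
F_{11} = F_{10} + F_{9} = 55 + 34 = 89
F_{12} = F_{11} + F_{10} = 89 + 55 = 144
F_{13} = F_{12} + F_{11} = 144 + 89 = 233
F_{14} = F_{13} + F_{12} = 233 + 144 = 377

377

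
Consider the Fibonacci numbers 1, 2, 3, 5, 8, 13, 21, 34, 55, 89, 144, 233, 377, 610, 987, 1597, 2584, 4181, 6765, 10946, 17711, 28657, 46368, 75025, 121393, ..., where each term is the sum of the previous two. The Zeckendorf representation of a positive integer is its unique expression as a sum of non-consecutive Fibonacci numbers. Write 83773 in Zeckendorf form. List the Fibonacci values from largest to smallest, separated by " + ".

subtract 75025 from 83773: 8748 remains
subtract 6765 from 8748: 1983 remains
subtract 1597 from 1983: 386 remains
subtract 377 from 386: 9 remains
subtract 8 from 9: 1 remains
subtract 1 from 1: 0 remains
So 83773 = 75025 + 6765 + 1597 + 377 + 8 + 1, with no two terms consecutive in the sequence.

75025 + 6765 + 1597 + 377 + 8 + 1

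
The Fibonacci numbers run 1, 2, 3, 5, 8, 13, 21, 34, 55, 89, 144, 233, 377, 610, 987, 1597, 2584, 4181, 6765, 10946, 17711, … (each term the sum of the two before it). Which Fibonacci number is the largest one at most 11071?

10946 ≤ 11071 < 17711, so the largest Fibonacci number not exceeding 11071 is 10946.

10946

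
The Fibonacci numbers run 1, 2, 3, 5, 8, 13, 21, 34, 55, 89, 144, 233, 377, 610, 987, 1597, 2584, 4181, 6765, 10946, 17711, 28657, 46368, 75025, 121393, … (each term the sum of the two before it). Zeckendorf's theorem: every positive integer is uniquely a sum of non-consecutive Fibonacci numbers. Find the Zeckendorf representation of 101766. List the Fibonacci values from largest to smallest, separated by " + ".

75025 + 17711 + 6765 + 1597 + 610 + 55 + 3

Repeatedly subtract the largest Fibonacci number that fits:
largest Fibonacci ≤ 101766 is 75025; 101766 − 75025 = 26741
largest Fibonacci ≤ 26741 is 17711; 26741 − 17711 = 9030
largest Fibonacci ≤ 9030 is 6765; 9030 − 6765 = 2265
largest Fibonacci ≤ 2265 is 1597; 2265 − 1597 = 668
largest Fibonacci ≤ 668 is 610; 668 − 610 = 58
largest Fibonacci ≤ 58 is 55; 58 − 55 = 3
largest Fibonacci ≤ 3 is 3; 3 − 3 = 0
So 101766 = 75025 + 17711 + 6765 + 1597 + 610 + 55 + 3, with no two terms consecutive in the sequence.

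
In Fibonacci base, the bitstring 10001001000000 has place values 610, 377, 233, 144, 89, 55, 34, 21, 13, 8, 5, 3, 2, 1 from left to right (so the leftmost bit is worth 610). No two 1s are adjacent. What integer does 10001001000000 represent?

Summing the place values of the 1 bits: 610 + 89 + 21 = 720.

720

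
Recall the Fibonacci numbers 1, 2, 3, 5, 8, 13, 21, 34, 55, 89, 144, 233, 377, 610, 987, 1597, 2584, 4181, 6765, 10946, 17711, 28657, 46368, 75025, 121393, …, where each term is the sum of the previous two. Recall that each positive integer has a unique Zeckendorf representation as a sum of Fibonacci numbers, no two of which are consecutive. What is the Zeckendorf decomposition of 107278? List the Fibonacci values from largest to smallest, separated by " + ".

Greedy algorithm:
largest Fibonacci ≤ 107278 is 75025; 107278 − 75025 = 32253
largest Fibonacci ≤ 32253 is 28657; 32253 − 28657 = 3596
largest Fibonacci ≤ 3596 is 2584; 3596 − 2584 = 1012
largest Fibonacci ≤ 1012 is 987; 1012 − 987 = 25
largest Fibonacci ≤ 25 is 21; 25 − 21 = 4
largest Fibonacci ≤ 4 is 3; 4 − 3 = 1
largest Fibonacci ≤ 1 is 1; 1 − 1 = 0
So 107278 = 75025 + 28657 + 2584 + 987 + 21 + 3 + 1, with no two terms consecutive in the sequence.

75025 + 28657 + 2584 + 987 + 21 + 3 + 1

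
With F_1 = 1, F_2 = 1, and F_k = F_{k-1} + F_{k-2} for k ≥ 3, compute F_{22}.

Iterating the recurrence up to F_{15} = 610 and F_{14} = 377:
F_{16} = F_{15} + F_{14} = 610 + 377 = 987
F_{17} = F_{16} + F_{15} = 987 + 610 = 1597
F_{18} = F_{17} + F_{16} = 1597 + 987 = 2584
F_{19} = F_{18} + F_{17} = 2584 + 1597 = 4181
F_{20} = F_{19} + F_{18} = 4181 + 2584 = 6765
F_{21} = F_{20} + F_{19} = 6765 + 4181 = 10946
F_{22} = F_{21} + F_{20} = 10946 + 6765 = 17711

17711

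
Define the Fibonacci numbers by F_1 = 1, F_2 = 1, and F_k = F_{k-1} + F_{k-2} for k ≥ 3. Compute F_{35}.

Iterating the recurrence up to F_{29} = 514229 and F_{28} = 317811:
F_{30} = F_{29} + F_{28} = 514229 + 317811 = 832040
F_{31} = F_{30} + F_{29} = 832040 + 514229 = 1346269
F_{32} = F_{31} + F_{30} = 1346269 + 832040 = 2178309
F_{33} = F_{32} + F_{31} = 2178309 + 1346269 = 3524578
F_{34} = F_{33} + F_{32} = 3524578 + 2178309 = 5702887
F_{35} = F_{34} + F_{33} = 5702887 + 3524578 = 9227465

9227465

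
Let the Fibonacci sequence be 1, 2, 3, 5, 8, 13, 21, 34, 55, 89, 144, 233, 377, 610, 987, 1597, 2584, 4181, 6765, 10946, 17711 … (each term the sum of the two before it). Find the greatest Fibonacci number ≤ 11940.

10946 ≤ 11940 < 17711, so the largest Fibonacci number not exceeding 11940 is 10946.

10946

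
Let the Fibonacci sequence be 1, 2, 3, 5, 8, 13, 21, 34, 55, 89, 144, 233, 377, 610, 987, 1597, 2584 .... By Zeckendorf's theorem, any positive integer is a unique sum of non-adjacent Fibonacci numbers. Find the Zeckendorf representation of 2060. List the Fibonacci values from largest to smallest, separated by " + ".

1597 + 377 + 55 + 21 + 8 + 2

Greedily peel off the largest Fibonacci term at each step:
take 1597 (≤ 2060); 2060 − 1597 = 463
take 377 (≤ 463); 463 − 377 = 86
take 55 (≤ 86); 86 − 55 = 31
take 21 (≤ 31); 31 − 21 = 10
take 8 (≤ 10); 10 − 8 = 2
take 2 (≤ 2); 2 − 2 = 0
So 2060 = 1597 + 377 + 55 + 21 + 8 + 2, with no two terms consecutive in the sequence.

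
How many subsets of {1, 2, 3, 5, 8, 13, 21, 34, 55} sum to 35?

4

Starting from the Zeckendorf form and repeatedly splitting a term F_k into F_{k−1} + F_{k−2} (when neither is already used) reaches every representation.
35 = 34+1 = 21+13+1 = 21+8+5+1 = 21+8+3+2+1 — 4 representations.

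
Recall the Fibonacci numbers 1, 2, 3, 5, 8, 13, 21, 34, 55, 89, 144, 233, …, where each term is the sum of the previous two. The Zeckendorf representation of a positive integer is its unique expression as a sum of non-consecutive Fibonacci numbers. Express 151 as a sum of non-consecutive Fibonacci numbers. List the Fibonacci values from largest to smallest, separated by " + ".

144 + 5 + 2

subtract 144 from 151: 7 remains
subtract 5 from 7: 2 remains
subtract 2 from 2: 0 remains
So 151 = 144 + 5 + 2, with no two terms consecutive in the sequence.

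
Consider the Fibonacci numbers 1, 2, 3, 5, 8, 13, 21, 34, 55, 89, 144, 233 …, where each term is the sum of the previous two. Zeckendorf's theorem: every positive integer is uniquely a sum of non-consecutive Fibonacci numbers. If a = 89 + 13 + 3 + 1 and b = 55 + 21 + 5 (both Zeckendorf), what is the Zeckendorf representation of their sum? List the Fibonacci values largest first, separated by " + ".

144 + 34 + 8 + 1

The two numbers are 106 and 81, so their sum is 187.
187: greatest Fibonacci not exceeding it is 144, leaving 43
43: greatest Fibonacci not exceeding it is 34, leaving 9
9: greatest Fibonacci not exceeding it is 8, leaving 1
1: greatest Fibonacci not exceeding it is 1, leaving 0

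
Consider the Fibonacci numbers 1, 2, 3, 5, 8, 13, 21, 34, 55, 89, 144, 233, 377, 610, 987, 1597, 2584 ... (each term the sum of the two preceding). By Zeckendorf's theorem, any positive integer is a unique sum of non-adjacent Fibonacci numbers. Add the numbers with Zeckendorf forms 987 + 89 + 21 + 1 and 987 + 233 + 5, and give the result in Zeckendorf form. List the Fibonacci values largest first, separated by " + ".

The two numbers are 1098 and 1225, so their sum is 2323.
Repeatedly subtract the largest Fibonacci number that fits:
subtract 1597 from 2323: 726 remains
subtract 610 from 726: 116 remains
subtract 89 from 116: 27 remains
subtract 21 from 27: 6 remains
subtract 5 from 6: 1 remains
subtract 1 from 1: 0 remains

1597 + 610 + 89 + 21 + 5 + 1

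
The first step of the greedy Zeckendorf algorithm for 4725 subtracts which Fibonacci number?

4181 ≤ 4725 < 6765, so the largest Fibonacci number not exceeding 4725 is 4181.

4181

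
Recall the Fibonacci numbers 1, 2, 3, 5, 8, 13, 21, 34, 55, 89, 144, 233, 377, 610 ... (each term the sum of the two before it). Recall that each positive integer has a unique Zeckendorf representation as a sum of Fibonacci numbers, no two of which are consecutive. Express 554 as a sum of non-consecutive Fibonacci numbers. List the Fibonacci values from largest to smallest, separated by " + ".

377 + 144 + 21 + 8 + 3 + 1

Repeatedly subtract the largest Fibonacci number that fits:
554: greatest Fibonacci not exceeding it is 377, leaving 177
177: greatest Fibonacci not exceeding it is 144, leaving 33
33: greatest Fibonacci not exceeding it is 21, leaving 12
12: greatest Fibonacci not exceeding it is 8, leaving 4
4: greatest Fibonacci not exceeding it is 3, leaving 1
1: greatest Fibonacci not exceeding it is 1, leaving 0
So 554 = 377 + 144 + 21 + 8 + 3 + 1, with no two terms consecutive in the sequence.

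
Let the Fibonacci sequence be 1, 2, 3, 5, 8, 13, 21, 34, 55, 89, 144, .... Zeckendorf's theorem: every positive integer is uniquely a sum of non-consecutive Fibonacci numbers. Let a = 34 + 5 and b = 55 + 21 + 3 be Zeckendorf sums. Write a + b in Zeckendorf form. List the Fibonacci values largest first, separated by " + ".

The two numbers are 39 and 79, so their sum is 118.
Greedy algorithm:
118 − 89 = 29
29 − 21 = 8
8 − 8 = 0

89 + 21 + 8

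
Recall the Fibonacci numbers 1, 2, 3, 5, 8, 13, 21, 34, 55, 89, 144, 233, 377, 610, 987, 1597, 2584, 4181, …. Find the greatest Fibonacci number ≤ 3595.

2584 ≤ 3595 < 4181, so the largest Fibonacci number not exceeding 3595 is 2584.

2584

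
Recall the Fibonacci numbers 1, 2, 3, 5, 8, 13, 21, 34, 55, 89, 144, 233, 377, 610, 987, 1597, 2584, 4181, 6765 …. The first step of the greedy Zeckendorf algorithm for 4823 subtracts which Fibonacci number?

4181 ≤ 4823 < 6765, so the largest Fibonacci number not exceeding 4823 is 4181.

4181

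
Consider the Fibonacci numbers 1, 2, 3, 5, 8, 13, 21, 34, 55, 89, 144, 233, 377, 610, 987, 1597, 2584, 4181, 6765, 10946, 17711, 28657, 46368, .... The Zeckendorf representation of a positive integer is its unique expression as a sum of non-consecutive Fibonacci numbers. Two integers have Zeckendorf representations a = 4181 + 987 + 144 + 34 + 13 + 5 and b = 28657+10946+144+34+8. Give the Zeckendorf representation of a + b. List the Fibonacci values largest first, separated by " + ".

28657 + 10946 + 4181 + 987 + 377 + 5

The two numbers are 5364 and 39789, so their sum is 45153.
Repeatedly subtract the largest Fibonacci number that fits:
45153: greatest Fibonacci not exceeding it is 28657, leaving 16496
16496: greatest Fibonacci not exceeding it is 10946, leaving 5550
5550: greatest Fibonacci not exceeding it is 4181, leaving 1369
1369: greatest Fibonacci not exceeding it is 987, leaving 382
382: greatest Fibonacci not exceeding it is 377, leaving 5
5: greatest Fibonacci not exceeding it is 5, leaving 0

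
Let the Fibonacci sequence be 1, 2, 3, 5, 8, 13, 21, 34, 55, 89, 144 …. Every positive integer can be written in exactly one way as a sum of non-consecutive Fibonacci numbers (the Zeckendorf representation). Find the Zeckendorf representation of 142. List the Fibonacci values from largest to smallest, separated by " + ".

142: greatest Fibonacci not exceeding it is 89, leaving 53
53: greatest Fibonacci not exceeding it is 34, leaving 19
19: greatest Fibonacci not exceeding it is 13, leaving 6
6: greatest Fibonacci not exceeding it is 5, leaving 1
1: greatest Fibonacci not exceeding it is 1, leaving 0
So 142 = 89 + 34 + 13 + 5 + 1, with no two terms consecutive in the sequence.

89 + 34 + 13 + 5 + 1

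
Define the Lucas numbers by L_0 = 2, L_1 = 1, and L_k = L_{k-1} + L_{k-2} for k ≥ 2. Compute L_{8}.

47

L_{2} = L_{1} + L_{0} = 1 + 2 = 3
L_{3} = L_{2} + L_{1} = 3 + 1 = 4
L_{4} = L_{3} + L_{2} = 4 + 3 = 7
L_{5} = L_{4} + L_{3} = 7 + 4 = 11
L_{6} = L_{5} + L_{4} = 11 + 7 = 18
L_{7} = L_{6} + L_{5} = 18 + 11 = 29
L_{8} = L_{7} + L_{6} = 29 + 18 = 47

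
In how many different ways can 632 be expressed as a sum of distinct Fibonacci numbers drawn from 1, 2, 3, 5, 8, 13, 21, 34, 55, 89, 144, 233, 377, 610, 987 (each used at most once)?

12

Starting from the Zeckendorf form and repeatedly splitting a term F_k into F_{k−1} + F_{k−2} (when neither is already used) reaches every representation.
632 = 610+21+1 = 610+13+8+1 = 377+233+21+1 = 610+13+5+3+1 = … (8 more), for 12 in all.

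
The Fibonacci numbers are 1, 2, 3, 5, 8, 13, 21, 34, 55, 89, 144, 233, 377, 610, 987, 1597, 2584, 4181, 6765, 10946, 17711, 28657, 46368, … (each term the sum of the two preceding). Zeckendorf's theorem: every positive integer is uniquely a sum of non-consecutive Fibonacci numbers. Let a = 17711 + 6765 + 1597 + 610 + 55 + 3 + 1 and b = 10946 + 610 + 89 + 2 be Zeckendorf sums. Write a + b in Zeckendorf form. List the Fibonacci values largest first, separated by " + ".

The two numbers are 26742 and 11647, so their sum is 38389.
38389 − 28657 = 9732
9732 − 6765 = 2967
2967 − 2584 = 383
383 − 377 = 6
6 − 5 = 1
1 − 1 = 0

28657 + 6765 + 2584 + 377 + 5 + 1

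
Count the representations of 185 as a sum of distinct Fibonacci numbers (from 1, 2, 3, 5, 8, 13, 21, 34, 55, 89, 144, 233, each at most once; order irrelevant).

4

Each representation comes from the Zeckendorf form by replacing some F_k with F_{k−1} + F_{k−2} where possible.
185 = 144+34+5+2 = 144+21+13+5+2 = 89+55+34+5+2 = 89+55+21+13+5+2 — 4 representations.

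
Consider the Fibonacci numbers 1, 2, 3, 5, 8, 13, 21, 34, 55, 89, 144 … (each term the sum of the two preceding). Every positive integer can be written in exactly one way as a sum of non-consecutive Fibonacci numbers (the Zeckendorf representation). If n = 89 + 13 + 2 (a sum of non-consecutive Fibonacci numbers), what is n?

89 + 13 + 2 = 104.

104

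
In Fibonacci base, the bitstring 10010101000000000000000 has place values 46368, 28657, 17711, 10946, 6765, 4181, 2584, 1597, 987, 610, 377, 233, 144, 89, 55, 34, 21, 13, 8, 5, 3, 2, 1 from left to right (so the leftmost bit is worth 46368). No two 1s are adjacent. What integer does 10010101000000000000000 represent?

Summing the place values of the 1 bits: 46368 + 10946 + 4181 + 1597 = 63092.

63092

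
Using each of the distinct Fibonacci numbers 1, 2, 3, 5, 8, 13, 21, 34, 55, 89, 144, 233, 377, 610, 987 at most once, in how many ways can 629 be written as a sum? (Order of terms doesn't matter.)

13

629 = 610+13+5+1 = 610+13+3+2+1 = 377+233+13+5+1 = 610+8+5+3+2+1 = 377+233+13+3+2+1 = … (8 more), for 13 in all.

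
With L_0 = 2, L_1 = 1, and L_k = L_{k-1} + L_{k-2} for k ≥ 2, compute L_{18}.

Iterating the recurrence up to L_{11} = 199 and L_{10} = 123:
L_{12} = L_{11} + L_{10} = 199 + 123 = 322
L_{13} = L_{12} + L_{11} = 322 + 199 = 521
L_{14} = L_{13} + L_{12} = 521 + 322 = 843
L_{15} = L_{14} + L_{13} = 843 + 521 = 1364
L_{16} = L_{15} + L_{14} = 1364 + 843 = 2207
L_{17} = L_{16} + L_{15} = 2207 + 1364 = 3571
L_{18} = L_{17} + L_{16} = 3571 + 2207 = 5778

5778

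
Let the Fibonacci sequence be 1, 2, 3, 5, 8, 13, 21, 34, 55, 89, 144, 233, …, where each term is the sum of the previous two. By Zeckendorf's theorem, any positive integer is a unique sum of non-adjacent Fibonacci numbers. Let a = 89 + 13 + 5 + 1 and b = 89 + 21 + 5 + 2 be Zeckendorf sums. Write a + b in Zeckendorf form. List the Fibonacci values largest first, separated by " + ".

144 + 55 + 21 + 5

The two numbers are 108 and 117, so their sum is 225.
take 144 (≤ 225); 225 − 144 = 81
take 55 (≤ 81); 81 − 55 = 26
take 21 (≤ 26); 26 − 21 = 5
take 5 (≤ 5); 5 − 5 = 0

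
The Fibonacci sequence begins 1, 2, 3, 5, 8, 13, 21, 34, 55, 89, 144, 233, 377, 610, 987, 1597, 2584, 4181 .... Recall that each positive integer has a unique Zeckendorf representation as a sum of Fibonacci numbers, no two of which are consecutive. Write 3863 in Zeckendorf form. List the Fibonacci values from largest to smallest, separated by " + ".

Greedily peel off the largest Fibonacci term at each step:
subtract 2584 from 3863: 1279 remains
subtract 987 from 1279: 292 remains
subtract 233 from 292: 59 remains
subtract 55 from 59: 4 remains
subtract 3 from 4: 1 remains
subtract 1 from 1: 0 remains
So 3863 = 2584 + 987 + 233 + 55 + 3 + 1, with no two terms consecutive in the sequence.

2584 + 987 + 233 + 55 + 3 + 1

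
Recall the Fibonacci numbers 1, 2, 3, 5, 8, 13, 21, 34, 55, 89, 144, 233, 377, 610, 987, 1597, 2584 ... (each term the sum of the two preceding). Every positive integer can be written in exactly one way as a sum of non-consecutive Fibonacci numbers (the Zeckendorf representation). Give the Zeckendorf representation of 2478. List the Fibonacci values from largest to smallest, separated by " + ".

Greedy algorithm:
take 1597 (≤ 2478); 2478 − 1597 = 881
take 610 (≤ 881); 881 − 610 = 271
take 233 (≤ 271); 271 − 233 = 38
take 34 (≤ 38); 38 − 34 = 4
take 3 (≤ 4); 4 − 3 = 1
take 1 (≤ 1); 1 − 1 = 0
So 2478 = 1597 + 610 + 233 + 34 + 3 + 1, with no two terms consecutive in the sequence.

1597 + 610 + 233 + 34 + 3 + 1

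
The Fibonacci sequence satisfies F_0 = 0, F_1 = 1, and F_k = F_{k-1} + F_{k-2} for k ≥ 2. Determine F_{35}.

Iterating the recurrence up to F_{30} = 832040 and F_{29} = 514229:
F_{31} = F_{30} + F_{29} = 832040 + 514229 = 1346269
F_{32} = F_{31} + F_{30} = 1346269 + 832040 = 2178309
F_{33} = F_{32} + F_{31} = 2178309 + 1346269 = 3524578
F_{34} = F_{33} + F_{32} = 3524578 + 2178309 = 5702887
F_{35} = F_{34} + F_{33} = 5702887 + 3524578 = 9227465

9227465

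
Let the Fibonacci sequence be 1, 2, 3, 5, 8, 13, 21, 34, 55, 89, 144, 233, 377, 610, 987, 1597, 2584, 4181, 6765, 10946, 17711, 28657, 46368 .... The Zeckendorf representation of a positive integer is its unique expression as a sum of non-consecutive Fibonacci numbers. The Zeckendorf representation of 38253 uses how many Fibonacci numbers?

Repeatedly subtract the largest Fibonacci number that fits:
38253 − 28657 = 9596
9596 − 6765 = 2831
2831 − 2584 = 247
247 − 233 = 14
14 − 13 = 1
1 − 1 = 0
38253 = 28657 + 6765 + 2584 + 233 + 13 + 1, which has 6 terms.

6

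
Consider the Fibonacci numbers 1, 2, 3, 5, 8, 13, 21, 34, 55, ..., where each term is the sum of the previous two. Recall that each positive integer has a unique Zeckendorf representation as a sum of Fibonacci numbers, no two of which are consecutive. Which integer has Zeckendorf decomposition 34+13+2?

49

34+13+2 = 49.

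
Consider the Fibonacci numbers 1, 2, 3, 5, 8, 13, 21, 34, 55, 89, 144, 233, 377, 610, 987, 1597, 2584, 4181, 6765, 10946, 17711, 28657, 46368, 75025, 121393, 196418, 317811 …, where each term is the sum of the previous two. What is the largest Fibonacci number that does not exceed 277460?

196418

196418 ≤ 277460 < 317811, so the largest Fibonacci number not exceeding 277460 is 196418.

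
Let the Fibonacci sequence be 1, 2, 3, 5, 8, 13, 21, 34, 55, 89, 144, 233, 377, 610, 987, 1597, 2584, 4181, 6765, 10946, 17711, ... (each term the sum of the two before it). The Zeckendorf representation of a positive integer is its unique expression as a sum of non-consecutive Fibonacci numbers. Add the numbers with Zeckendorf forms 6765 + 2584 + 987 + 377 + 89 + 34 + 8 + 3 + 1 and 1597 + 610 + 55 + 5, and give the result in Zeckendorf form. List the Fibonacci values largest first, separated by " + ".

10946 + 1597 + 377 + 144 + 34 + 13 + 3 + 1

The two numbers are 10848 and 2267, so their sum is 13115.
take 10946 (≤ 13115); 13115 − 10946 = 2169
take 1597 (≤ 2169); 2169 − 1597 = 572
take 377 (≤ 572); 572 − 377 = 195
take 144 (≤ 195); 195 − 144 = 51
take 34 (≤ 51); 51 − 34 = 17
take 13 (≤ 17); 17 − 13 = 4
take 3 (≤ 4); 4 − 3 = 1
take 1 (≤ 1); 1 − 1 = 0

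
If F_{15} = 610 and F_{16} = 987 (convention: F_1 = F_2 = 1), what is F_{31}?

By F_{2k+1} = F_k² + F_{k+1}²: F_{31} = 610² + 987² = 372100 + 974169 = 1346269.

1346269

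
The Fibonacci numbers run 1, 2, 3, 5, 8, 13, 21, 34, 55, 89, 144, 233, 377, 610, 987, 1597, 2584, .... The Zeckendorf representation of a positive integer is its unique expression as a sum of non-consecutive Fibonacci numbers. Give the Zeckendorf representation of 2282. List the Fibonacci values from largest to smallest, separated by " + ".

1597 + 610 + 55 + 13 + 5 + 2

Greedy algorithm:
2282: greatest Fibonacci not exceeding it is 1597, leaving 685
685: greatest Fibonacci not exceeding it is 610, leaving 75
75: greatest Fibonacci not exceeding it is 55, leaving 20
20: greatest Fibonacci not exceeding it is 13, leaving 7
7: greatest Fibonacci not exceeding it is 5, leaving 2
2: greatest Fibonacci not exceeding it is 2, leaving 0
So 2282 = 1597 + 610 + 55 + 13 + 5 + 2, with no two terms consecutive in the sequence.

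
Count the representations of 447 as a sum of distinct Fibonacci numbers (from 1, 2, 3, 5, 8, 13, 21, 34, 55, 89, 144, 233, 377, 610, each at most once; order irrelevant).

Each representation comes from the Zeckendorf form by replacing some F_k with F_{k−1} + F_{k−2} where possible.
447 = 377+55+13+2 = 377+55+8+5+2 = 377+34+21+13+2 = 233+144+55+13+2 = … (6 more), for 10 in all.

10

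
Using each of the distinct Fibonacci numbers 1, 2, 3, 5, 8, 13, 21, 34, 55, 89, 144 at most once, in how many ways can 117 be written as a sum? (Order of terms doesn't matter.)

4

Starting from the Zeckendorf form and repeatedly splitting a term F_k into F_{k−1} + F_{k−2} (when neither is already used) reaches every representation.
117 = 89+21+5+2 = 89+13+8+5+2 = 55+34+21+5+2 = 55+34+13+8+5+2 — 4 representations.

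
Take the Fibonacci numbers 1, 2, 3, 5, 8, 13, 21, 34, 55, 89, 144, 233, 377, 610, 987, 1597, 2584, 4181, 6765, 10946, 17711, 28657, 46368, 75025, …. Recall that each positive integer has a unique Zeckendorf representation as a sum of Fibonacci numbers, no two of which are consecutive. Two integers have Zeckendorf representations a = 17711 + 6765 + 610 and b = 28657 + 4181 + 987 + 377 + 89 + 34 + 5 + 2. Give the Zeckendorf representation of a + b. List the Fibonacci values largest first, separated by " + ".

The two numbers are 25086 and 34332, so their sum is 59418.
subtract 46368 from 59418: 13050 remains
subtract 10946 from 13050: 2104 remains
subtract 1597 from 2104: 507 remains
subtract 377 from 507: 130 remains
subtract 89 from 130: 41 remains
subtract 34 from 41: 7 remains
subtract 5 from 7: 2 remains
subtract 2 from 2: 0 remains

46368 + 10946 + 1597 + 377 + 89 + 34 + 5 + 2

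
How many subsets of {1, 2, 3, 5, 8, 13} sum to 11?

3

11 = 8+3 = 8+2+1 = 5+3+2+1 — 3 representations.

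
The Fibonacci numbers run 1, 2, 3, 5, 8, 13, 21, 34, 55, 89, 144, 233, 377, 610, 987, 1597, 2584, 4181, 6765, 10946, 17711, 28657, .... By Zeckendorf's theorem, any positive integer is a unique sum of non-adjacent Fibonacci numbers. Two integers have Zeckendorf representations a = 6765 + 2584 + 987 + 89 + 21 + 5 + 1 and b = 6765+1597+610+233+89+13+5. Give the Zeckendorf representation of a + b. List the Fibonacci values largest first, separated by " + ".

17711 + 1597 + 377 + 55 + 21 + 3

The two numbers are 10452 and 9312, so their sum is 19764.
Greedy algorithm:
take 17711 (≤ 19764); 19764 − 17711 = 2053
take 1597 (≤ 2053); 2053 − 1597 = 456
take 377 (≤ 456); 456 − 377 = 79
take 55 (≤ 79); 79 − 55 = 24
take 21 (≤ 24); 24 − 21 = 3
take 3 (≤ 3); 3 − 3 = 0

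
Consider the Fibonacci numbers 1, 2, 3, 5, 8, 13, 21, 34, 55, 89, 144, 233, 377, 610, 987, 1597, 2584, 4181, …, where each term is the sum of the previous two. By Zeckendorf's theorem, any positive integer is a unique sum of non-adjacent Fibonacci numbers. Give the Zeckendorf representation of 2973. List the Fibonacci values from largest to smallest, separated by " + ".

take 2584 (≤ 2973); 2973 − 2584 = 389
take 377 (≤ 389); 389 − 377 = 12
take 8 (≤ 12); 12 − 8 = 4
take 3 (≤ 4); 4 − 3 = 1
take 1 (≤ 1); 1 − 1 = 0
So 2973 = 2584 + 377 + 8 + 3 + 1, with no two terms consecutive in the sequence.

2584 + 377 + 8 + 3 + 1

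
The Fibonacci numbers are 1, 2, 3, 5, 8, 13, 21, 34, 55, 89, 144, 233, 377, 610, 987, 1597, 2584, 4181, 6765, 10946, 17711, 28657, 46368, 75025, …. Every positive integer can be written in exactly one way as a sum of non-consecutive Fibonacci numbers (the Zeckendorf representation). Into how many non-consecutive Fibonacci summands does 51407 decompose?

largest Fibonacci ≤ 51407 is 46368; 51407 − 46368 = 5039
largest Fibonacci ≤ 5039 is 4181; 5039 − 4181 = 858
largest Fibonacci ≤ 858 is 610; 858 − 610 = 248
largest Fibonacci ≤ 248 is 233; 248 − 233 = 15
largest Fibonacci ≤ 15 is 13; 15 − 13 = 2
largest Fibonacci ≤ 2 is 2; 2 − 2 = 0
51407 = 46368 + 4181 + 610 + 233 + 13 + 2, which has 6 terms.

6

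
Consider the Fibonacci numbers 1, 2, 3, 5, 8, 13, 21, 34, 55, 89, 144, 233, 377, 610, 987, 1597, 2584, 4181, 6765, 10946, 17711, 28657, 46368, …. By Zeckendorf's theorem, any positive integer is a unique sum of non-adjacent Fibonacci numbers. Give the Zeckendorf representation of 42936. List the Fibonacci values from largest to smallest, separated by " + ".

28657 + 10946 + 2584 + 610 + 89 + 34 + 13 + 3

Greedily peel off the largest Fibonacci term at each step:
take 28657 (≤ 42936); 42936 − 28657 = 14279
take 10946 (≤ 14279); 14279 − 10946 = 3333
take 2584 (≤ 3333); 3333 − 2584 = 749
take 610 (≤ 749); 749 − 610 = 139
take 89 (≤ 139); 139 − 89 = 50
take 34 (≤ 50); 50 − 34 = 16
take 13 (≤ 16); 16 − 13 = 3
take 3 (≤ 3); 3 − 3 = 0
So 42936 = 28657 + 10946 + 2584 + 610 + 89 + 34 + 13 + 3, with no two terms consecutive in the sequence.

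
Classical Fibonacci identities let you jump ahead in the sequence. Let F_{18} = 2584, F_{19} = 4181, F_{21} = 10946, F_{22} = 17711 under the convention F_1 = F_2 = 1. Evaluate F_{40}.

102334155

By the addition formula F_{m+n} = F_m F_{n+1} + F_{m−1} F_n with m=22, n=18: F_{40} = 17711·4181 + 10946·2584 = 74049691 + 28284464 = 102334155.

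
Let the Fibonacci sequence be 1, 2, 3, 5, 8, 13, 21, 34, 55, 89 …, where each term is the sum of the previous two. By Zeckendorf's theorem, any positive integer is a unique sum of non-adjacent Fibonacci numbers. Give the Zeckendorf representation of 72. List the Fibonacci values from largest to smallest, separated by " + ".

55 + 13 + 3 + 1

Greedy algorithm:
largest Fibonacci ≤ 72 is 55; 72 − 55 = 17
largest Fibonacci ≤ 17 is 13; 17 − 13 = 4
largest Fibonacci ≤ 4 is 3; 4 − 3 = 1
largest Fibonacci ≤ 1 is 1; 1 − 1 = 0
So 72 = 55 + 13 + 3 + 1, with no two terms consecutive in the sequence.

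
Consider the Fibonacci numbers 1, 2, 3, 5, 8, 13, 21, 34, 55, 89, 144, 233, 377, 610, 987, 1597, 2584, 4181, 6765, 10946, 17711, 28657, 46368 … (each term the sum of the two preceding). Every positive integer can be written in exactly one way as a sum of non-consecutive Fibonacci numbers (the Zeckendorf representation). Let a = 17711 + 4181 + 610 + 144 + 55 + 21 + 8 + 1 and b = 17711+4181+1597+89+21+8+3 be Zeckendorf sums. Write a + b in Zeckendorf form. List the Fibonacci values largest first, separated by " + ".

28657 + 10946 + 4181 + 1597 + 610 + 233 + 89 + 21 + 5 + 2

The two numbers are 22731 and 23610, so their sum is 46341.
46341: greatest Fibonacci not exceeding it is 28657, leaving 17684
17684: greatest Fibonacci not exceeding it is 10946, leaving 6738
6738: greatest Fibonacci not exceeding it is 4181, leaving 2557
2557: greatest Fibonacci not exceeding it is 1597, leaving 960
960: greatest Fibonacci not exceeding it is 610, leaving 350
350: greatest Fibonacci not exceeding it is 233, leaving 117
117: greatest Fibonacci not exceeding it is 89, leaving 28
28: greatest Fibonacci not exceeding it is 21, leaving 7
7: greatest Fibonacci not exceeding it is 5, leaving 2
2: greatest Fibonacci not exceeding it is 2, leaving 0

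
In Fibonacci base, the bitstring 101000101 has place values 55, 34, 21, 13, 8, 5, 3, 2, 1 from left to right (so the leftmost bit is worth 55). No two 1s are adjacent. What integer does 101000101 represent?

Summing the place values of the 1 bits: 55 + 21 + 3 + 1 = 80.

80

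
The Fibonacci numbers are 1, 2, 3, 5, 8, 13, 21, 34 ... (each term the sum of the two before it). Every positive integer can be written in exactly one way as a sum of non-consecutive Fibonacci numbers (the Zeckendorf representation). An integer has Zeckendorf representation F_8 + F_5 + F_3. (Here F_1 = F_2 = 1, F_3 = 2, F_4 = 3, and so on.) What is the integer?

28

F_8 + F_5 + F_3 = 21 + 5 + 2 = 28.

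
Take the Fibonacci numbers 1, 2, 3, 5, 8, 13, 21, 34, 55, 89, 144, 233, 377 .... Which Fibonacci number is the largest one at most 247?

233

233 ≤ 247 < 377, so the largest Fibonacci number not exceeding 247 is 233.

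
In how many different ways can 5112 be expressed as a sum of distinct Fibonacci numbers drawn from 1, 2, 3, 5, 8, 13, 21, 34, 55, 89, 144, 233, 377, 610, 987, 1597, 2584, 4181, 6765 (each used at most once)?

5112 = 4181+610+233+55+21+8+3+1 = 4181+610+144+89+55+21+8+3+1 = 2584+1597+610+233+55+21+8+3+1 = 4181+377+233+144+89+55+21+8+3+1 = 2584+1597+610+144+89+55+21+8+3+1 = … (2 more), for 7 in all.

7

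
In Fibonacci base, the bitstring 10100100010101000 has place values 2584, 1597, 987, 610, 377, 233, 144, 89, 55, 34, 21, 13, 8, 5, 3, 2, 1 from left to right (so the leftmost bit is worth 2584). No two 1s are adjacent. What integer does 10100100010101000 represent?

3856

Summing the place values of the 1 bits: 2584 + 987 + 233 + 34 + 13 + 5 = 3856.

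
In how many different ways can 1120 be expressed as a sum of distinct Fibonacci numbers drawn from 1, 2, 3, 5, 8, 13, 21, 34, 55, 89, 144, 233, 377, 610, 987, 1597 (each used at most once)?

Each representation comes from the Zeckendorf form by replacing some F_k with F_{k−1} + F_{k−2} where possible.
1120 = 987+89+34+8+2 = 987+89+34+5+3+2 = 987+89+21+13+8+2 = … (15 more), for 18 in all.

18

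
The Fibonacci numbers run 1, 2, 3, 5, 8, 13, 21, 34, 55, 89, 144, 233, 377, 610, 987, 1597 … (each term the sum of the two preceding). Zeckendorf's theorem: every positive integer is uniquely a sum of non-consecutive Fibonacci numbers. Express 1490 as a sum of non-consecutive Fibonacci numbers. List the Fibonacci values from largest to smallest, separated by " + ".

Greedily peel off the largest Fibonacci term at each step:
987 ≤ 1490 < 1597, so take 987; remainder 503
377 ≤ 503 < 610, so take 377; remainder 126
89 ≤ 126 < 144, so take 89; remainder 37
34 ≤ 37 < 55, so take 34; remainder 3
3 ≤ 3 < 5, so take 3; remainder 0
So 1490 = 987 + 377 + 89 + 34 + 3, with no two terms consecutive in the sequence.

987 + 377 + 89 + 34 + 3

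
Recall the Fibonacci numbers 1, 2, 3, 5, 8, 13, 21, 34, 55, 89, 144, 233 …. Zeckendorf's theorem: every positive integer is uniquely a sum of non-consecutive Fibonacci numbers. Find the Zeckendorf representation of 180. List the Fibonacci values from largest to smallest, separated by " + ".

180 − 144 = 36
36 − 34 = 2
2 − 2 = 0
So 180 = 144 + 34 + 2, with no two terms consecutive in the sequence.

144 + 34 + 2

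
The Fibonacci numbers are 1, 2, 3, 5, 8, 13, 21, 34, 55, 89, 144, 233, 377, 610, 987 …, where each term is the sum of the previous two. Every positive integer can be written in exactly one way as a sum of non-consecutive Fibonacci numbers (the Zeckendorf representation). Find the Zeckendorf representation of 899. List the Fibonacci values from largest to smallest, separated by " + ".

610 + 233 + 55 + 1

610 ≤ 899 < 987, so take 610; remainder 289
233 ≤ 289 < 377, so take 233; remainder 56
55 ≤ 56 < 89, so take 55; remainder 1
1 ≤ 1 < 2, so take 1; remainder 0
So 899 = 610 + 233 + 55 + 1, with no two terms consecutive in the sequence.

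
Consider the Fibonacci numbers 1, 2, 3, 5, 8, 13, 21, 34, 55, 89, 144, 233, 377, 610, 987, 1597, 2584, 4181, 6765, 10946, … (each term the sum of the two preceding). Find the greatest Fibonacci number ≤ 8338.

6765 ≤ 8338 < 10946, so the largest Fibonacci number not exceeding 8338 is 6765.

6765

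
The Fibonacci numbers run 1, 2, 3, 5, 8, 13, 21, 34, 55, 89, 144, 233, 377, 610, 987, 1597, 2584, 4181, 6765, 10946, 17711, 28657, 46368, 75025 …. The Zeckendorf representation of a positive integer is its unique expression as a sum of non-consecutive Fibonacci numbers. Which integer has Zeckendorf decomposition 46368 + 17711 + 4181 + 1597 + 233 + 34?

70124

46368 + 17711 + 4181 + 1597 + 233 + 34 = 70124.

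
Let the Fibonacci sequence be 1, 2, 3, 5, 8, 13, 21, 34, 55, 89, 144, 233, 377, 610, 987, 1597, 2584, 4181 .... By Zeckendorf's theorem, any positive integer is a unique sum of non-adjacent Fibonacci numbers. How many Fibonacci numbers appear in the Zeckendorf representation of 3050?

3

Greedy algorithm:
subtract 2584 from 3050: 466 remains
subtract 377 from 466: 89 remains
subtract 89 from 89: 0 remains
3050 = 2584 + 377 + 89, which has 3 terms.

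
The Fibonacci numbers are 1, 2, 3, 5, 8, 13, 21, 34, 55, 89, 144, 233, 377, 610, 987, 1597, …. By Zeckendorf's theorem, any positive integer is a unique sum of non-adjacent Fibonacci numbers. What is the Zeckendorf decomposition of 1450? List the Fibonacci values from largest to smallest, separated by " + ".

987 + 377 + 55 + 21 + 8 + 2

1450 − 987 = 463
463 − 377 = 86
86 − 55 = 31
31 − 21 = 10
10 − 8 = 2
2 − 2 = 0
So 1450 = 987 + 377 + 55 + 21 + 8 + 2, with no two terms consecutive in the sequence.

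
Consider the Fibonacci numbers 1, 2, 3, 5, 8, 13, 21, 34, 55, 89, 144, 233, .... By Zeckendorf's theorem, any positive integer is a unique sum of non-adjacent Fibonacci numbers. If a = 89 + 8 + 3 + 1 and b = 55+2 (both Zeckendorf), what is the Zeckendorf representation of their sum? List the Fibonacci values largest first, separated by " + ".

The two numbers are 101 and 57, so their sum is 158.
Greedily peel off the largest Fibonacci term at each step:
144 ≤ 158 < 233, so take 144; remainder 14
13 ≤ 14 < 21, so take 13; remainder 1
1 ≤ 1 < 2, so take 1; remainder 0

144 + 13 + 1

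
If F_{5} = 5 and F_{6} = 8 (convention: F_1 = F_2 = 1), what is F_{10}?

By the doubling identity F_{2k} = F_k(2F_{k+1} − F_k): F_{10} = 5·(2·8 − 5) = 5·11 = 55.

55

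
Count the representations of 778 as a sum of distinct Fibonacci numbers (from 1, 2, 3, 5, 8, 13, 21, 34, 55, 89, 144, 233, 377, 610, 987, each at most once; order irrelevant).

Each representation comes from the Zeckendorf form by replacing some F_k with F_{k−1} + F_{k−2} where possible.
778 = 610+144+21+3 = 610+144+21+2+1 = 610+144+13+8+3 = … (23 more), for 26 in all.

26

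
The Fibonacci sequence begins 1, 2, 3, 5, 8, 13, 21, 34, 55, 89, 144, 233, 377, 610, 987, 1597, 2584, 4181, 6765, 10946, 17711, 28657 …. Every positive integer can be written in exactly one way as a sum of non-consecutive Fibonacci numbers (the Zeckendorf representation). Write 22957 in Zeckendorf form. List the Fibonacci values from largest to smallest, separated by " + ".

largest Fibonacci ≤ 22957 is 17711; 22957 − 17711 = 5246
largest Fibonacci ≤ 5246 is 4181; 5246 − 4181 = 1065
largest Fibonacci ≤ 1065 is 987; 1065 − 987 = 78
largest Fibonacci ≤ 78 is 55; 78 − 55 = 23
largest Fibonacci ≤ 23 is 21; 23 − 21 = 2
largest Fibonacci ≤ 2 is 2; 2 − 2 = 0
So 22957 = 17711 + 4181 + 987 + 55 + 21 + 2, with no two terms consecutive in the sequence.

17711 + 4181 + 987 + 55 + 21 + 2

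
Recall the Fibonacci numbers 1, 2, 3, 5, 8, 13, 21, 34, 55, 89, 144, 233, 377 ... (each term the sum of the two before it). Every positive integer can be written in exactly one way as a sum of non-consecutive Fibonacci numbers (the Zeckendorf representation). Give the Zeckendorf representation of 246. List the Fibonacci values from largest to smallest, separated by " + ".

233 + 13

Repeatedly subtract the largest Fibonacci number that fits:
subtract 233 from 246: 13 remains
subtract 13 from 13: 0 remains
So 246 = 233 + 13, with no two terms consecutive in the sequence.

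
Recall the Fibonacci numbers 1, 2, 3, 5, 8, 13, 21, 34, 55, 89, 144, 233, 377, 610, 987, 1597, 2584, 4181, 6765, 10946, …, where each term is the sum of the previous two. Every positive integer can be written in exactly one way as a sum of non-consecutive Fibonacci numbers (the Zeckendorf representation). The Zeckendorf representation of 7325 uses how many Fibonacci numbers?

5

Greedily peel off the largest Fibonacci term at each step:
6765 ≤ 7325 < 10946, so take 6765; remainder 560
377 ≤ 560 < 610, so take 377; remainder 183
144 ≤ 183 < 233, so take 144; remainder 39
34 ≤ 39 < 55, so take 34; remainder 5
5 ≤ 5 < 8, so take 5; remainder 0
7325 = 6765 + 377 + 144 + 34 + 5, which has 5 terms.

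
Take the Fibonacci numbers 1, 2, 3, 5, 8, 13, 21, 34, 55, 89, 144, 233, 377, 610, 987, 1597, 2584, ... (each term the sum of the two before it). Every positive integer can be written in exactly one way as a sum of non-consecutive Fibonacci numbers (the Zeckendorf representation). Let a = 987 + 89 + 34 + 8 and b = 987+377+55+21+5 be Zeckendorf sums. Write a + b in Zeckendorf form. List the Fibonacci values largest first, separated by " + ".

The two numbers are 1118 and 1445, so their sum is 2563.
Repeatedly subtract the largest Fibonacci number that fits:
1597 ≤ 2563 < 2584, so take 1597; remainder 966
610 ≤ 966 < 987, so take 610; remainder 356
233 ≤ 356 < 377, so take 233; remainder 123
89 ≤ 123 < 144, so take 89; remainder 34
34 ≤ 34 < 55, so take 34; remainder 0

1597 + 610 + 233 + 89 + 34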